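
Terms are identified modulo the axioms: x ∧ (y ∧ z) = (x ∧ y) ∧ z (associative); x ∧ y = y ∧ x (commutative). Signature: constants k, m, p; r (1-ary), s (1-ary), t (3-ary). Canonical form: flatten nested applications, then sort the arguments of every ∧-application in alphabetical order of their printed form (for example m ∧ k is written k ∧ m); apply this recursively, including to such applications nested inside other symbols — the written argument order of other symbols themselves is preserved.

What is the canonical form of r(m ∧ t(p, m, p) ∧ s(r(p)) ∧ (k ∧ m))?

Work inside:  m ∧ t(p, m, p) ∧ s(r(p)) ∧ (k ∧ m)
Un-nest:  m ∧ t(p, m, p) ∧ s(r(p)) ∧ k ∧ m
Sort arguments:  k ∧ m ∧ m ∧ s(r(p)) ∧ t(p, m, p)
Put back:  r(k ∧ m ∧ m ∧ s(r(p)) ∧ t(p, m, p))

Answer: r(k ∧ m ∧ m ∧ s(r(p)) ∧ t(p, m, p))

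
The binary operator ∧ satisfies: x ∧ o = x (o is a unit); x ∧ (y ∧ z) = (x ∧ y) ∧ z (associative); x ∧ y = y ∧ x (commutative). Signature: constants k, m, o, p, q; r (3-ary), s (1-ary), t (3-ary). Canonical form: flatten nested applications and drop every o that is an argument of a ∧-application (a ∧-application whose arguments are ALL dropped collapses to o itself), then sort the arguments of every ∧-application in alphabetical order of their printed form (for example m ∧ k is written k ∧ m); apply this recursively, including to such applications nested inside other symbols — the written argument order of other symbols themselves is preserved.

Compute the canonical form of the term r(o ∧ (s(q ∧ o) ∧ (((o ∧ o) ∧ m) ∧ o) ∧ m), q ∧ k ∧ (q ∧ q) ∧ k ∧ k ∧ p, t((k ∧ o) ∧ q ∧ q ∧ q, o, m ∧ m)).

Answer: r(m ∧ m ∧ s(q), k ∧ k ∧ k ∧ p ∧ q ∧ q ∧ q, t(k ∧ q ∧ q ∧ q, o, m ∧ m))

Derivation:
Descend into:  o ∧ (s(q ∧ o) ∧ (((o ∧ o) ∧ m) ∧ o) ∧ m)
Flatten:  o ∧ s(q ∧ o) ∧ o ∧ o ∧ m ∧ o ∧ m
Canonicalize subterm:  s(q ∧ o)  →  s(q)
Units out:  drop o (×4)
Sort arguments:  m ∧ m ∧ s(q)
Put back:  r(m ∧ m ∧ s(q), k ∧ k ∧ k ∧ p ∧ q ∧ q ∧ q, t(k ∧ q ∧ q ∧ q, o, m ∧ m))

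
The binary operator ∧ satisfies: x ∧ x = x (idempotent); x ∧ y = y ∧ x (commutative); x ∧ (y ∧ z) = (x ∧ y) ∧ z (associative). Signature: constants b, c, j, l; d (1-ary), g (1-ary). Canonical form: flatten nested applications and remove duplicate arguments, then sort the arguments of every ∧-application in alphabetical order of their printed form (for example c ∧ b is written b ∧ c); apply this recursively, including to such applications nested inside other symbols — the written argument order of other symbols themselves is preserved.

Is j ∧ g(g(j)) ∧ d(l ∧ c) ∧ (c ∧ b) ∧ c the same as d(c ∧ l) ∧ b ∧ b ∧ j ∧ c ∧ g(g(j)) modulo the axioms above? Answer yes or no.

Left:  j ∧ g(g(j)) ∧ d(l ∧ c) ∧ (c ∧ b) ∧ c
  Un-nest:  j ∧ g(g(j)) ∧ d(l ∧ c) ∧ c ∧ b ∧ c
  Simplify inside:  d(l ∧ c)  →  d(c ∧ l)
  Idempotence:  drop duplicate c
  Sort arguments:  b ∧ c ∧ d(c ∧ l) ∧ g(g(j)) ∧ j
Right:  d(c ∧ l) ∧ b ∧ b ∧ j ∧ c ∧ g(g(j))
  Deduplicate:  drop duplicate b
  Sort arguments:  b ∧ c ∧ d(c ∧ l) ∧ g(g(j)) ∧ j

Answer: yes — both canonical forms are b ∧ c ∧ d(c ∧ l) ∧ g(g(j)) ∧ j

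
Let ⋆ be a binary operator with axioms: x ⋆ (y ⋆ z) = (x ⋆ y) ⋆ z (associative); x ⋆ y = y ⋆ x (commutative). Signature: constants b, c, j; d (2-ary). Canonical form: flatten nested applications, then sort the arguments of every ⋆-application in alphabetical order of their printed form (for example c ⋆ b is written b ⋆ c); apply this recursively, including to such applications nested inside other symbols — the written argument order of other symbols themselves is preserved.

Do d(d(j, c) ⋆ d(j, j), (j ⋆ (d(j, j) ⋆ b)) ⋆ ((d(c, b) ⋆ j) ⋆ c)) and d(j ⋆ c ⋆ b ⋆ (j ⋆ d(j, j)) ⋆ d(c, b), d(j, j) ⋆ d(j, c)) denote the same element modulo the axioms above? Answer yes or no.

Left:  d(d(j, c) ⋆ d(j, j), (j ⋆ (d(j, j) ⋆ b)) ⋆ ((d(c, b) ⋆ j) ⋆ c))
  Descend into:  (j ⋆ (d(j, j) ⋆ b)) ⋆ ((d(c, b) ⋆ j) ⋆ c)
  Merge nested applications:  j ⋆ d(j, j) ⋆ b ⋆ d(c, b) ⋆ j ⋆ c
  Order the arguments:  b ⋆ c ⋆ d(c, b) ⋆ d(j, j) ⋆ j ⋆ j
  Put back:  d(d(j, c) ⋆ d(j, j), b ⋆ c ⋆ d(c, b) ⋆ d(j, j) ⋆ j ⋆ j)
Right:  d(j ⋆ c ⋆ b ⋆ (j ⋆ d(j, j)) ⋆ d(c, b), d(j, j) ⋆ d(j, c))
  Work inside:  j ⋆ c ⋆ b ⋆ (j ⋆ d(j, j)) ⋆ d(c, b)
  Flatten:  j ⋆ c ⋆ b ⋆ j ⋆ d(j, j) ⋆ d(c, b)
  Sort:  b ⋆ c ⋆ d(c, b) ⋆ d(j, j) ⋆ j ⋆ j
  Rebuild:  d(b ⋆ c ⋆ d(c, b) ⋆ d(j, j) ⋆ j ⋆ j, d(j, c) ⋆ d(j, j))

Answer: no — d(d(j, c) ⋆ d(j, j), b ⋆ c ⋆ d(c, b) ⋆ d(j, j) ⋆ j ⋆ j) vs d(b ⋆ c ⋆ d(c, b) ⋆ d(j, j) ⋆ j ⋆ j, d(j, c) ⋆ d(j, j))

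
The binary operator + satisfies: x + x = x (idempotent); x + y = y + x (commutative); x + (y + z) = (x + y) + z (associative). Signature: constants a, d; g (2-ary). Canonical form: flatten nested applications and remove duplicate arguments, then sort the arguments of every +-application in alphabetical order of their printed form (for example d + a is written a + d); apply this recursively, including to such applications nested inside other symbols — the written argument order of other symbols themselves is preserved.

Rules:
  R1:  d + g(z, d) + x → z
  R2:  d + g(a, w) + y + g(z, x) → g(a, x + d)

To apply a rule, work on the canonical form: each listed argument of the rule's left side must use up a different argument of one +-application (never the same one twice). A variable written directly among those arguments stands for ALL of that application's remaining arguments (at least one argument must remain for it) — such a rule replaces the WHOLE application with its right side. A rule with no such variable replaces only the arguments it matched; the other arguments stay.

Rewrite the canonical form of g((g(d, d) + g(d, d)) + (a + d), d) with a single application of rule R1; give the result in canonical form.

Canonical form:  g(a + d + g(d, d), d)
R1 matches:  uses d, g(d, d);  x := a, z := d
The extension variable absorbs all remaining arguments, so the whole application is rewritten.
Result:  g(d, d)

Answer: g(d, d)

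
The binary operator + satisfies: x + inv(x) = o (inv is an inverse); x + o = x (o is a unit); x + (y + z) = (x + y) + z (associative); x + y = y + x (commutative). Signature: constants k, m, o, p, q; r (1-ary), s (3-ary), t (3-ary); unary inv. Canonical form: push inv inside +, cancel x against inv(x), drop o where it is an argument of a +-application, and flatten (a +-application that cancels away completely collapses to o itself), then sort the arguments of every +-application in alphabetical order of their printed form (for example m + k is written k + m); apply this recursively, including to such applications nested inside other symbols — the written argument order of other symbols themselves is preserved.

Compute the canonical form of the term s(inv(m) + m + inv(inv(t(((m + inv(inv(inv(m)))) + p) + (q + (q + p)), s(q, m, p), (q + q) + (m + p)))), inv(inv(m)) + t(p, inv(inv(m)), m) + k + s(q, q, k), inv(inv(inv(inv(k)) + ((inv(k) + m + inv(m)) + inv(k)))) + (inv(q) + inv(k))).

Answer: s(t(p + p + q + q, s(q, m, p), m + p + q + q), k + m + s(q, q, k) + t(p, m, m), inv(k) + inv(k) + inv(q))

Derivation:
Descend into:  inv(m) + m + inv(inv(t(((m + inv(inv(inv(m)))) + p) + (q + (q + p)), s(q, m, p), (q + q) + (m + p))))
Push inv inside:  distribute inv over + and collapse double inv
Inverses cancel:  m cancels
Collect:  t(p + p + q + q, s(q, m, p), m + p + q + q)
Reassemble:  s(t(p + p + q + q, s(q, m, p), m + p + q + q), k + m + s(q, q, k) + t(p, m, m), inv(k) + inv(k) + inv(q))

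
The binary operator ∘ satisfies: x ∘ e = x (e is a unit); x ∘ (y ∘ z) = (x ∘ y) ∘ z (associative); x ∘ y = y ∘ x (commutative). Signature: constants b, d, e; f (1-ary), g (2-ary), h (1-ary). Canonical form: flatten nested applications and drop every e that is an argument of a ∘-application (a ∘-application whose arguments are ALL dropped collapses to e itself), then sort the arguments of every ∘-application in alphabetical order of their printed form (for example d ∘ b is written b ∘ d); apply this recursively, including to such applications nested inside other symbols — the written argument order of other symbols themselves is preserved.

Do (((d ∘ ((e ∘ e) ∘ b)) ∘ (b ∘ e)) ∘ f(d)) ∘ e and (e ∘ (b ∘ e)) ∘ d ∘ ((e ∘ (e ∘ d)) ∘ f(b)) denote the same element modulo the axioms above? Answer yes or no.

Left:  (((d ∘ ((e ∘ e) ∘ b)) ∘ (b ∘ e)) ∘ f(d)) ∘ e
  Un-nest:  d ∘ e ∘ e ∘ b ∘ b ∘ e ∘ f(d) ∘ e
  Units out:  drop e (×4)
  Sort:  b ∘ b ∘ d ∘ f(d)
Right:  (e ∘ (b ∘ e)) ∘ d ∘ ((e ∘ (e ∘ d)) ∘ f(b))
  Merge nested applications:  e ∘ b ∘ e ∘ d ∘ e ∘ e ∘ d ∘ f(b)
  Unit:  drop e (×4)
  Sort arguments:  b ∘ d ∘ d ∘ f(b)

Answer: no — b ∘ b ∘ d ∘ f(d) vs b ∘ d ∘ d ∘ f(b)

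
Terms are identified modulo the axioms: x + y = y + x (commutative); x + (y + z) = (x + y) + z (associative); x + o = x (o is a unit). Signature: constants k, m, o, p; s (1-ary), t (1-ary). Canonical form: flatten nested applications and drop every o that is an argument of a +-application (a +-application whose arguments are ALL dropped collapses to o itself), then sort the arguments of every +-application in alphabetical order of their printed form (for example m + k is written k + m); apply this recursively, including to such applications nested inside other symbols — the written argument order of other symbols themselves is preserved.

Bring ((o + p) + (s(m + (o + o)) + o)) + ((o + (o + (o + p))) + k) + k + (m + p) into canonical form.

Flatten:  o + p + s(m + (o + o)) + o + o + o + o + p + k + k + m + p
Canonicalize subterm:  s(m + (o + o))  →  s(m)
Drop the unit:  drop o (×5)
Order the arguments:  k + k + m + p + p + p + s(m)

Answer: k + k + m + p + p + p + s(m)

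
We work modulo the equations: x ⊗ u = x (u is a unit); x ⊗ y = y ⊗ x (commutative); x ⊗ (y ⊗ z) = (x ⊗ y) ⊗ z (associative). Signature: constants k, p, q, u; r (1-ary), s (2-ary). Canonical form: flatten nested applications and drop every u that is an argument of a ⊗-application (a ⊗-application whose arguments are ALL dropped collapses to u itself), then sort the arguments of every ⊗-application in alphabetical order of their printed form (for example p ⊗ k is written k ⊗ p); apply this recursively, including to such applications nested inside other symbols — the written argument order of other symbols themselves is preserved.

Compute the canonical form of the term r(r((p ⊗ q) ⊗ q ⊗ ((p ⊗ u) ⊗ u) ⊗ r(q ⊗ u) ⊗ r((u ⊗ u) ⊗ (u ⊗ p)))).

Work inside:  (p ⊗ q) ⊗ q ⊗ ((p ⊗ u) ⊗ u) ⊗ r(q ⊗ u) ⊗ r((u ⊗ u) ⊗ (u ⊗ p))
Merge nested applications:  p ⊗ q ⊗ q ⊗ p ⊗ u ⊗ u ⊗ r(q ⊗ u) ⊗ r((u ⊗ u) ⊗ (u ⊗ p))
Inside:  r(q ⊗ u)  →  r(q)
Canonicalize subterm:  r((u ⊗ u) ⊗ (u ⊗ p))  →  r(p)
Unit:  drop u (×2)
Order the arguments:  p ⊗ p ⊗ q ⊗ q ⊗ r(p) ⊗ r(q)
Put back:  r(r(p ⊗ p ⊗ q ⊗ q ⊗ r(p) ⊗ r(q)))

Answer: r(r(p ⊗ p ⊗ q ⊗ q ⊗ r(p) ⊗ r(q)))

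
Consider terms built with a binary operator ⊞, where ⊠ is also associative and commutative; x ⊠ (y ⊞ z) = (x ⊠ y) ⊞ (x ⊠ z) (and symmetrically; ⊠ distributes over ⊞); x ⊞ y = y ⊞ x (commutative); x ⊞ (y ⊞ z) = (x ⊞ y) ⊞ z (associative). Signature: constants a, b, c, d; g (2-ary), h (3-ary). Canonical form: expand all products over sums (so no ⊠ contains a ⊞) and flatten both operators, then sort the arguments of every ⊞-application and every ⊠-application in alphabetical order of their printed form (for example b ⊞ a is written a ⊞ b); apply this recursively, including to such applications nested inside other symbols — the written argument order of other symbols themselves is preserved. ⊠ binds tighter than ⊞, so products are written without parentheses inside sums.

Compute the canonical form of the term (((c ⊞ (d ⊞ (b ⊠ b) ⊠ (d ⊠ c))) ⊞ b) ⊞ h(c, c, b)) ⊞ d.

Merge nested applications:  c ⊞ d ⊞ b ⊠ b ⊠ c ⊠ d ⊞ b ⊞ h(c, c, b) ⊞ d
Order the arguments:  b ⊞ b ⊠ b ⊠ c ⊠ d ⊞ c ⊞ d ⊞ d ⊞ h(c, c, b)

Answer: b ⊞ b ⊠ b ⊠ c ⊠ d ⊞ c ⊞ d ⊞ d ⊞ h(c, c, b)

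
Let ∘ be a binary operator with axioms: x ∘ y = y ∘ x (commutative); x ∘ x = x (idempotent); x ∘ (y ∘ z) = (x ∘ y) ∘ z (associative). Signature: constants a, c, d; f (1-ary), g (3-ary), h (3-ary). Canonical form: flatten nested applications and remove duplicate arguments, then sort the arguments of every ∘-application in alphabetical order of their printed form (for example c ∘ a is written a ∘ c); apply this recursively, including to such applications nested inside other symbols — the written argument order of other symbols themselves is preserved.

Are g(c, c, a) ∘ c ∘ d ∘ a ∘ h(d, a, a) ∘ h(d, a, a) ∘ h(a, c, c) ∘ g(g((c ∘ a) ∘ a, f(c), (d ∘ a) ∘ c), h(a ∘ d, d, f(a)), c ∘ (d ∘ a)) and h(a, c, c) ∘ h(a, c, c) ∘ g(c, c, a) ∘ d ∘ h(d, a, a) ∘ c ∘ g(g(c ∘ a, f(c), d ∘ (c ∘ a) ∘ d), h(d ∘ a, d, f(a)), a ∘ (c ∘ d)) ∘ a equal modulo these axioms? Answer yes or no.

Left:  g(c, c, a) ∘ c ∘ d ∘ a ∘ h(d, a, a) ∘ h(d, a, a) ∘ h(a, c, c) ∘ g(g((c ∘ a) ∘ a, f(c), (d ∘ a) ∘ c), h(a ∘ d, d, f(a)), c ∘ (d ∘ a))
  Canonicalize subterm:  g(g((c ∘ a) ∘ a, f(c), (d ∘ a) ∘ c), h(a ∘ d, d, f(a)), c ∘ (d ∘ a))  →  g(g(a ∘ c, f(c), a ∘ c ∘ d), h(a ∘ d, d, f(a)), a ∘ c ∘ d)
  Deduplicate:  drop duplicate h(d, a, a)
  Sort arguments:  a ∘ c ∘ d ∘ g(c, c, a) ∘ g(g(a ∘ c, f(c), a ∘ c ∘ d), h(a ∘ d, d, f(a)), a ∘ c ∘ d) ∘ h(a, c, c) ∘ h(d, a, a)
Right:  h(a, c, c) ∘ h(a, c, c) ∘ g(c, c, a) ∘ d ∘ h(d, a, a) ∘ c ∘ g(g(c ∘ a, f(c), d ∘ (c ∘ a) ∘ d), h(d ∘ a, d, f(a)), a ∘ (c ∘ d)) ∘ a
  Canonicalize subterm:  g(g(c ∘ a, f(c), d ∘ (c ∘ a) ∘ d), h(d ∘ a, d, f(a)), a ∘ (c ∘ d))  →  g(g(a ∘ c, f(c), a ∘ c ∘ d), h(a ∘ d, d, f(a)), a ∘ c ∘ d)
  Drop duplicates:  drop duplicate h(a, c, c)
  Sort arguments:  a ∘ c ∘ d ∘ g(c, c, a) ∘ g(g(a ∘ c, f(c), a ∘ c ∘ d), h(a ∘ d, d, f(a)), a ∘ c ∘ d) ∘ h(a, c, c) ∘ h(d, a, a)

Answer: yes — both canonical forms are a ∘ c ∘ d ∘ g(c, c, a) ∘ g(g(a ∘ c, f(c), a ∘ c ∘ d), h(a ∘ d, d, f(a)), a ∘ c ∘ d) ∘ h(a, c, c) ∘ h(d, a, a)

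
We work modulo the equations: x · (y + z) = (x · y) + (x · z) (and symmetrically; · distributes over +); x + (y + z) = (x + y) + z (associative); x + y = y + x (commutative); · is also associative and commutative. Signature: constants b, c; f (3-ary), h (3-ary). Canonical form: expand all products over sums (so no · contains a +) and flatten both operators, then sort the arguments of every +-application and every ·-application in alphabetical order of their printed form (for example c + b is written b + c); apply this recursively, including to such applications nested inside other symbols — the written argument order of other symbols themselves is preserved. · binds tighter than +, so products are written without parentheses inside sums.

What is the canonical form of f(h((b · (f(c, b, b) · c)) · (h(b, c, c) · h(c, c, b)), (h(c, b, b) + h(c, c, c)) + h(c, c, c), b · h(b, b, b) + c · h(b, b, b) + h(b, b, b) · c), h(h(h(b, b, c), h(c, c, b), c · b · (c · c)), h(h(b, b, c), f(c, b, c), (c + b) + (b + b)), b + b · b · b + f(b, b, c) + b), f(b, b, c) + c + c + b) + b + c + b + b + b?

Answer: b + b + b + b + c + f(h(b · c · f(c, b, b) · h(b, c, c) · h(c, c, b), h(c, b, b) + h(c, c, c) + h(c, c, c), b · h(b, b, b) + c · h(b, b, b) + c · h(b, b, b)), h(h(h(b, b, c), h(c, c, b), b · c · c · c), h(h(b, b, c), f(c, b, c), b + b + b + c), b + b + b · b · b + f(b, b, c)), b + c + c + f(b, b, c))

Derivation:
Flatten:  f(h(b · c · f(c, b, b) · h(b, c, c) · h(c, c, b), h(c, b, b) + h(c, c, c) + h(c, c, c), b · h(b, b, b) + c · h(b, b, b) + c · h(b, b, b)), h(h(h(b, b, c), h(c, c, b), b · c · c · c), h(h(b, b, c), f(c, b, c), b + b + b + c), b + b + b · b · b + f(b, b, c)), b + c + c + f(b, b, c)) + b + c + b + b + b
Sort arguments:  b + b + b + b + c + f(h(b · c · f(c, b, b) · h(b, c, c) · h(c, c, b), h(c, b, b) + h(c, c, c) + h(c, c, c), b · h(b, b, b) + c · h(b, b, b) + c · h(b, b, b)), h(h(h(b, b, c), h(c, c, b), b · c · c · c), h(h(b, b, c), f(c, b, c), b + b + b + c), b + b + b · b · b + f(b, b, c)), b + c + c + f(b, b, c))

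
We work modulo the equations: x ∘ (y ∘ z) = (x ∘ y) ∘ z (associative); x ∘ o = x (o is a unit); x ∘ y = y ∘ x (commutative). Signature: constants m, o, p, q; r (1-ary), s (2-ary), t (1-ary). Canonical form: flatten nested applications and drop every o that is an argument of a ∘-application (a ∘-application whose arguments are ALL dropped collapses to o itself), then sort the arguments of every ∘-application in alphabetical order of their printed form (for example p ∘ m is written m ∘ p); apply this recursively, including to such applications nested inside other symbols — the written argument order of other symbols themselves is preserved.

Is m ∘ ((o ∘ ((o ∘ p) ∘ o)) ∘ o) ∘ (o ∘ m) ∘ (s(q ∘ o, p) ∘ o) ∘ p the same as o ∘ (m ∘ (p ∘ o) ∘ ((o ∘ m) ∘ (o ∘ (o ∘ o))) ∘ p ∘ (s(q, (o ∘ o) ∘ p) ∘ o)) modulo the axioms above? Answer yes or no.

Left:  m ∘ ((o ∘ ((o ∘ p) ∘ o)) ∘ o) ∘ (o ∘ m) ∘ (s(q ∘ o, p) ∘ o) ∘ p
  Merge nested applications:  m ∘ o ∘ o ∘ p ∘ o ∘ o ∘ o ∘ m ∘ s(q ∘ o, p) ∘ o ∘ p
  Canonicalize subterm:  s(q ∘ o, p)  →  s(q, p)
  Units out:  drop o (×6)
  Sort:  m ∘ m ∘ p ∘ p ∘ s(q, p)
Right:  o ∘ (m ∘ (p ∘ o) ∘ ((o ∘ m) ∘ (o ∘ (o ∘ o))) ∘ p ∘ (s(q, (o ∘ o) ∘ p) ∘ o))
  Merge nested applications:  o ∘ m ∘ p ∘ o ∘ o ∘ m ∘ o ∘ o ∘ o ∘ p ∘ s(q, (o ∘ o) ∘ p) ∘ o
  Canonicalize subterm:  s(q, (o ∘ o) ∘ p)  →  s(q, p)
  Drop the unit:  drop o (×7)
  Sort arguments:  m ∘ m ∘ p ∘ p ∘ s(q, p)

Answer: yes — both canonical forms are m ∘ m ∘ p ∘ p ∘ s(q, p)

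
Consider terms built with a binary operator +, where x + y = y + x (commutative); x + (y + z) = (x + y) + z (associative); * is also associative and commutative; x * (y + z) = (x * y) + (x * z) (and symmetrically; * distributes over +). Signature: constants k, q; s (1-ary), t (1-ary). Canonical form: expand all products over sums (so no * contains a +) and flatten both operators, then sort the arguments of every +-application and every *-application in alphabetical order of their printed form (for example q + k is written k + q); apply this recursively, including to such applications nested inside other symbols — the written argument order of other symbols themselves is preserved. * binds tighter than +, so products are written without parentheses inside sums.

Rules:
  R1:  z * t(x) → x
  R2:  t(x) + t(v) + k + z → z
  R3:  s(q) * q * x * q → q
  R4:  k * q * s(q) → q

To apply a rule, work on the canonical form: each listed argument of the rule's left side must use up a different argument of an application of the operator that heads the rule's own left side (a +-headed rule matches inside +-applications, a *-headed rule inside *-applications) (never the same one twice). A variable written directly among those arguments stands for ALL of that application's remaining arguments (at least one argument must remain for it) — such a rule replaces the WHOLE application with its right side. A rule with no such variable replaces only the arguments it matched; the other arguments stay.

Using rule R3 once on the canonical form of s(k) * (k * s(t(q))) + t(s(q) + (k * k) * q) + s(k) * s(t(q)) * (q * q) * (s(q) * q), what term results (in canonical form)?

Canonical form:  k * s(k) * s(t(q)) + q * q * q * s(k) * s(q) * s(t(q)) + t(k * k * q + s(q))
Match R3:  consume q, q, s(q);  x := q * s(k) * s(t(q))
Every leftover argument binds to the variable; the entire application is replaced.
Result:  k * s(k) * s(t(q)) + q + t(k * k * q + s(q))

Answer: k * s(k) * s(t(q)) + q + t(k * k * q + s(q))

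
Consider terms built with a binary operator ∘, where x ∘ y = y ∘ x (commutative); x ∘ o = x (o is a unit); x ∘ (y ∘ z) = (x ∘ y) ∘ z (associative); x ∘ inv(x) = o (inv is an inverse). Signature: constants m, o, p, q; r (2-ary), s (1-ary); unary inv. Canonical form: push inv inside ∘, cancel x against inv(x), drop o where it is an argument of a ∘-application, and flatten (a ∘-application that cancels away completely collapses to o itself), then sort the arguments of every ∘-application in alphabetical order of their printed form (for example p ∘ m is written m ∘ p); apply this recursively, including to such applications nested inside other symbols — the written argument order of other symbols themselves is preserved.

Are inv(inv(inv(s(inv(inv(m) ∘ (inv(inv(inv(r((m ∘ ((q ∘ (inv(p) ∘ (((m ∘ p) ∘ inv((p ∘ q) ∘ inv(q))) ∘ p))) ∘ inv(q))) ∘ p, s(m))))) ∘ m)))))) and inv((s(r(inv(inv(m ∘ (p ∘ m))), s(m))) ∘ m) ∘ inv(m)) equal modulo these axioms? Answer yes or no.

Left:  inv(inv(inv(s(inv(inv(m) ∘ (inv(inv(inv(r((m ∘ ((q ∘ (inv(p) ∘ (((m ∘ p) ∘ inv((p ∘ q) ∘ inv(q))) ∘ p))) ∘ inv(q))) ∘ p, s(m))))) ∘ m))))))
  Push inv inside:  distribute inv over ∘ and collapse double inv
  Collect terms:  inv(s(r(m ∘ m ∘ p, s(m))))
Right:  inv((s(r(inv(inv(m ∘ (p ∘ m))), s(m))) ∘ m) ∘ inv(m))
  Push inv inside:  distribute inv over ∘ and collapse double inv
  Cancel:  m cancels
  Collect terms:  inv(s(r(m ∘ m ∘ p, s(m))))

Answer: yes — both canonical forms are inv(s(r(m ∘ m ∘ p, s(m))))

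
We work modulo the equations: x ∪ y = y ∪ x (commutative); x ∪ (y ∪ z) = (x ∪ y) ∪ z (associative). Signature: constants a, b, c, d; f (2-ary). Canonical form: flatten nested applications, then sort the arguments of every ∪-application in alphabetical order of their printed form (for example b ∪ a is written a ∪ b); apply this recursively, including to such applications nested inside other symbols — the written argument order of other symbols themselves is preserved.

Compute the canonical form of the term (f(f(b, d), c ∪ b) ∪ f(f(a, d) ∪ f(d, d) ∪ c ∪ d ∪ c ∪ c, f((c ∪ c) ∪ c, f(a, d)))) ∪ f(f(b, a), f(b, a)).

Answer: f(c ∪ c ∪ c ∪ d ∪ f(a, d) ∪ f(d, d), f(c ∪ c ∪ c, f(a, d))) ∪ f(f(b, a), f(b, a)) ∪ f(f(b, d), b ∪ c)

Derivation:
Merge nested applications:  f(f(b, d), c ∪ b) ∪ f(f(a, d) ∪ f(d, d) ∪ c ∪ d ∪ c ∪ c, f((c ∪ c) ∪ c, f(a, d))) ∪ f(f(b, a), f(b, a))
Simplify inside:  f(f(b, d), c ∪ b)  →  f(f(b, d), b ∪ c)
Inside:  f(f(a, d) ∪ f(d, d) ∪ c ∪ d ∪ c ∪ c, f((c ∪ c) ∪ c, f(a, d)))  →  f(c ∪ c ∪ c ∪ d ∪ f(a, d) ∪ f(d, d), f(c ∪ c ∪ c, f(a, d)))
Sort:  f(c ∪ c ∪ c ∪ d ∪ f(a, d) ∪ f(d, d), f(c ∪ c ∪ c, f(a, d))) ∪ f(f(b, a), f(b, a)) ∪ f(f(b, d), b ∪ c)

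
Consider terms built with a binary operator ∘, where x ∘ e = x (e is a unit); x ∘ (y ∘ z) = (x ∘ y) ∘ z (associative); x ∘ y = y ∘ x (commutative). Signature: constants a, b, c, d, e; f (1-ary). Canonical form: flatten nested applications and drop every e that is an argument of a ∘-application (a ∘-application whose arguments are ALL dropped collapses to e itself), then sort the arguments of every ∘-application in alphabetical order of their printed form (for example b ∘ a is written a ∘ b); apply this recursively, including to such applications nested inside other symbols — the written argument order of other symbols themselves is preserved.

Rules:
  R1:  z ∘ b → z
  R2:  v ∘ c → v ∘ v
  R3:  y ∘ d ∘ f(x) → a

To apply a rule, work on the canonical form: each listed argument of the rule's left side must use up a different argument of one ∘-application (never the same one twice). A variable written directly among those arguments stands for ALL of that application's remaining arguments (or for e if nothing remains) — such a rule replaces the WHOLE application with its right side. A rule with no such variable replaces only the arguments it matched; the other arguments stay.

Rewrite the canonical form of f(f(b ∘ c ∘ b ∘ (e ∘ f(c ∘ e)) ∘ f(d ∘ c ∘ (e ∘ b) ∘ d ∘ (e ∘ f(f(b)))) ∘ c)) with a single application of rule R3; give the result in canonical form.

Canonical form:  f(f(b ∘ b ∘ c ∘ c ∘ f(b ∘ c ∘ d ∘ d ∘ f(f(b))) ∘ f(c)))
R3 matches:  uses d, f(f(b));  x := f(b), y := b ∘ c ∘ d
The extension variable absorbs all remaining arguments, so the whole application is rewritten.
Result:  f(f(b ∘ b ∘ c ∘ c ∘ f(a) ∘ f(c)))

Answer: f(f(b ∘ b ∘ c ∘ c ∘ f(a) ∘ f(c)))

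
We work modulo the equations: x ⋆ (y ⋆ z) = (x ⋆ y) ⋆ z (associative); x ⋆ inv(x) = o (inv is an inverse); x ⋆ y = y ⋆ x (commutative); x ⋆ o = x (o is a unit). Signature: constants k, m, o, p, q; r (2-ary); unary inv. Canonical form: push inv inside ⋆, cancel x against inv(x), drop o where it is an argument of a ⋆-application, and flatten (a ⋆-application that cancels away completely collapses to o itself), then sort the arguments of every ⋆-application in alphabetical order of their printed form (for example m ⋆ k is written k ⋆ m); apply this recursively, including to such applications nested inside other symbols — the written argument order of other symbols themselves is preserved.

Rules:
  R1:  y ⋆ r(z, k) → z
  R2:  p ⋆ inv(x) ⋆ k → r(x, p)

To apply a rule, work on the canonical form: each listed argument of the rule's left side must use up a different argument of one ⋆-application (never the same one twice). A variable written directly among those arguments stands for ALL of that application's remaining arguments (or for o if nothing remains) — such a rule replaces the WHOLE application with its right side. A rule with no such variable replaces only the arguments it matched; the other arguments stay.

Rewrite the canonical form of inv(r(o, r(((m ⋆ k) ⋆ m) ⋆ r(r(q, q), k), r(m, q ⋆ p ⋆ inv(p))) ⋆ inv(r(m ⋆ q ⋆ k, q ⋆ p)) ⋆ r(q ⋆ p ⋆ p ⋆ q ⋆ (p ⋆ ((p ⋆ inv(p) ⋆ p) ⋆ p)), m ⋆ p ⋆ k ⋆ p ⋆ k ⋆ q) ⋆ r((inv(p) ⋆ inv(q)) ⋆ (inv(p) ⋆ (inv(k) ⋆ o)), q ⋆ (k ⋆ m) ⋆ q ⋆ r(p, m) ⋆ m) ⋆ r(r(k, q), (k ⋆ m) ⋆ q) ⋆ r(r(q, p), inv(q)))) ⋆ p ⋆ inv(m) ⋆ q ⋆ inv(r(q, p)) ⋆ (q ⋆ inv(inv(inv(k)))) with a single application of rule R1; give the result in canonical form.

Canonical form:  inv(k) ⋆ inv(m) ⋆ inv(r(o, inv(r(k ⋆ m ⋆ q, p ⋆ q)) ⋆ r(inv(k) ⋆ inv(p) ⋆ inv(p) ⋆ inv(q), k ⋆ m ⋆ m ⋆ q ⋆ q ⋆ r(p, m)) ⋆ r(k ⋆ m ⋆ m ⋆ r(r(q, q), k), r(m, q)) ⋆ r(p ⋆ p ⋆ p ⋆ p ⋆ p ⋆ q ⋆ q, k ⋆ k ⋆ m ⋆ p ⋆ p ⋆ q) ⋆ r(r(k, q), k ⋆ m ⋆ q) ⋆ r(r(q, p), inv(q)))) ⋆ inv(r(q, p)) ⋆ p ⋆ q ⋆ q
Match R1:  consume r(r(q, q), k);  y := k ⋆ m ⋆ m, z := r(q, q)
Every leftover argument binds to the variable; the entire application is replaced.
Giving:  inv(k) ⋆ inv(m) ⋆ inv(r(o, inv(r(k ⋆ m ⋆ q, p ⋆ q)) ⋆ r(inv(k) ⋆ inv(p) ⋆ inv(p) ⋆ inv(q), k ⋆ m ⋆ m ⋆ q ⋆ q ⋆ r(p, m)) ⋆ r(p ⋆ p ⋆ p ⋆ p ⋆ p ⋆ q ⋆ q, k ⋆ k ⋆ m ⋆ p ⋆ p ⋆ q) ⋆ r(r(k, q), k ⋆ m ⋆ q) ⋆ r(r(q, p), inv(q)) ⋆ r(r(q, q), r(m, q)))) ⋆ inv(r(q, p)) ⋆ p ⋆ q ⋆ q

Answer: inv(k) ⋆ inv(m) ⋆ inv(r(o, inv(r(k ⋆ m ⋆ q, p ⋆ q)) ⋆ r(inv(k) ⋆ inv(p) ⋆ inv(p) ⋆ inv(q), k ⋆ m ⋆ m ⋆ q ⋆ q ⋆ r(p, m)) ⋆ r(p ⋆ p ⋆ p ⋆ p ⋆ p ⋆ q ⋆ q, k ⋆ k ⋆ m ⋆ p ⋆ p ⋆ q) ⋆ r(r(k, q), k ⋆ m ⋆ q) ⋆ r(r(q, p), inv(q)) ⋆ r(r(q, q), r(m, q)))) ⋆ inv(r(q, p)) ⋆ p ⋆ q ⋆ q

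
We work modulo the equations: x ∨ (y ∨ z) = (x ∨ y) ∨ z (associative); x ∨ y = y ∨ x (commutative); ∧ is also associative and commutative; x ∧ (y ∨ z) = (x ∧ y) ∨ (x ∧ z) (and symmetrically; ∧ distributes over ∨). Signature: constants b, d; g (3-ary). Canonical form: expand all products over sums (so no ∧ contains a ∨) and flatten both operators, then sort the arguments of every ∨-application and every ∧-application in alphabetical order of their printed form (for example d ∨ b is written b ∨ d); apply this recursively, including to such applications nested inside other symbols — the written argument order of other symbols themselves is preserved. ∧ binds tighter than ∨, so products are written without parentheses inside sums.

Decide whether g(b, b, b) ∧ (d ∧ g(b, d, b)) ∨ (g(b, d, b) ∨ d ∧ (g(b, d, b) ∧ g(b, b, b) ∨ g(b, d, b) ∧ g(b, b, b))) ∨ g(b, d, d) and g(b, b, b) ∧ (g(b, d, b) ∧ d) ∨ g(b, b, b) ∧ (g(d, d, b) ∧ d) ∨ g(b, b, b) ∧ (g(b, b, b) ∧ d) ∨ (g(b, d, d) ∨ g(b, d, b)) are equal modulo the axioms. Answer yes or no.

Left:  g(b, b, b) ∧ (d ∧ g(b, d, b)) ∨ (g(b, d, b) ∨ d ∧ (g(b, d, b) ∧ g(b, b, b) ∨ g(b, d, b) ∧ g(b, b, b))) ∨ g(b, d, d)
  Distribute:  d ∧ g(b, b, b) ∧ g(b, d, b) ∨ g(b, d, b) ∨ d ∧ g(b, b, b) ∧ g(b, d, b) ∨ d ∧ g(b, b, b) ∧ g(b, d, b) ∨ g(b, d, d)
  Order the arguments:  d ∧ g(b, b, b) ∧ g(b, d, b) ∨ d ∧ g(b, b, b) ∧ g(b, d, b) ∨ d ∧ g(b, b, b) ∧ g(b, d, b) ∨ g(b, d, b) ∨ g(b, d, d)
Right:  g(b, b, b) ∧ (g(b, d, b) ∧ d) ∨ g(b, b, b) ∧ (g(d, d, b) ∧ d) ∨ g(b, b, b) ∧ (g(b, b, b) ∧ d) ∨ (g(b, d, d) ∨ g(b, d, b))
  Un-nest:  d ∧ g(b, b, b) ∧ g(b, d, b) ∨ d ∧ g(b, b, b) ∧ g(d, d, b) ∨ d ∧ g(b, b, b) ∧ g(b, b, b) ∨ g(b, d, d) ∨ g(b, d, b)
  Order the arguments:  d ∧ g(b, b, b) ∧ g(b, b, b) ∨ d ∧ g(b, b, b) ∧ g(b, d, b) ∨ d ∧ g(b, b, b) ∧ g(d, d, b) ∨ g(b, d, b) ∨ g(b, d, d)

Answer: no — d ∧ g(b, b, b) ∧ g(b, d, b) ∨ d ∧ g(b, b, b) ∧ g(b, d, b) ∨ d ∧ g(b, b, b) ∧ g(b, d, b) ∨ g(b, d, b) ∨ g(b, d, d) vs d ∧ g(b, b, b) ∧ g(b, b, b) ∨ d ∧ g(b, b, b) ∧ g(b, d, b) ∨ d ∧ g(b, b, b) ∧ g(d, d, b) ∨ g(b, d, b) ∨ g(b, d, d)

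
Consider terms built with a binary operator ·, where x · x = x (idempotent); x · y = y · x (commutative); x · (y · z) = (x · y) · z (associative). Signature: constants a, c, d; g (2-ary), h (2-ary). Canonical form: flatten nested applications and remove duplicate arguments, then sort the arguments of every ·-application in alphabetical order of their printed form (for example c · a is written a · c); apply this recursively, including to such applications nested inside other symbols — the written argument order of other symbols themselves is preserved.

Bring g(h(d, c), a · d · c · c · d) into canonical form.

Answer: g(h(d, c), a · c · d)

Derivation:
Work inside:  a · d · c · c · d
Idempotence:  drop duplicate c, d
Sort:  a · c · d
Rebuild:  g(h(d, c), a · c · d)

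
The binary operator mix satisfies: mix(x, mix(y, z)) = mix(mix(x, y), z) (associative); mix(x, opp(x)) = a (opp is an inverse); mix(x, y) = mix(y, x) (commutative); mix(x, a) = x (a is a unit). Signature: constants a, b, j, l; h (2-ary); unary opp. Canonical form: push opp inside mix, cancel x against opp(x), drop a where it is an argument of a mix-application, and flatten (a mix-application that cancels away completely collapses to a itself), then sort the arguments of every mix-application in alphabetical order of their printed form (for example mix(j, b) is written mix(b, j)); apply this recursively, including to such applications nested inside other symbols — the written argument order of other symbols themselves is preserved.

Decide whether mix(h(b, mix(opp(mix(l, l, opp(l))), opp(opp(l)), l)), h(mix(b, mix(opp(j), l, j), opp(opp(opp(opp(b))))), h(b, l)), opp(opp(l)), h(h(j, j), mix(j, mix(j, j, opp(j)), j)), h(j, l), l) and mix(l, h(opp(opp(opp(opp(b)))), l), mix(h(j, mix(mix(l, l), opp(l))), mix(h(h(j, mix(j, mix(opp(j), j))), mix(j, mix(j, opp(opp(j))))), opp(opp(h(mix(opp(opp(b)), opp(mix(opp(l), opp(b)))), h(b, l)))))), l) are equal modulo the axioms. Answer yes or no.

Answer: yes — both canonical forms are mix(h(b, l), h(h(j, j), mix(j, j, j)), h(j, l), h(mix(b, b, l), h(b, l)), l, l)

Derivation:
Left:  mix(h(b, mix(opp(mix(l, l, opp(l))), opp(opp(l)), l)), h(mix(b, mix(opp(j), l, j), opp(opp(opp(opp(b))))), h(b, l)), opp(opp(l)), h(h(j, j), mix(j, mix(j, j, opp(j)), j)), h(j, l), l)
  Push opp inside:  distribute opp over mix and collapse double opp
  Combine occurrences:  mix(h(b, l), h(mix(b, b, l), h(b, l)), l, l, h(h(j, j), mix(j, j, j)), h(j, l))
  Sort arguments:  mix(h(b, l), h(h(j, j), mix(j, j, j)), h(j, l), h(mix(b, b, l), h(b, l)), l, l)
Right:  mix(l, h(opp(opp(opp(opp(b)))), l), mix(h(j, mix(mix(l, l), opp(l))), mix(h(h(j, mix(j, mix(opp(j), j))), mix(j, mix(j, opp(opp(j))))), opp(opp(h(mix(opp(opp(b)), opp(mix(opp(l), opp(b)))), h(b, l)))))), l)
  Push opp inside:  distribute opp over mix and collapse double opp
  Collect terms:  mix(l, l, h(b, l), h(j, l), h(h(j, j), mix(j, j, j)), h(mix(b, b, l), h(b, l)))
  Sort:  mix(h(b, l), h(h(j, j), mix(j, j, j)), h(j, l), h(mix(b, b, l), h(b, l)), l, l)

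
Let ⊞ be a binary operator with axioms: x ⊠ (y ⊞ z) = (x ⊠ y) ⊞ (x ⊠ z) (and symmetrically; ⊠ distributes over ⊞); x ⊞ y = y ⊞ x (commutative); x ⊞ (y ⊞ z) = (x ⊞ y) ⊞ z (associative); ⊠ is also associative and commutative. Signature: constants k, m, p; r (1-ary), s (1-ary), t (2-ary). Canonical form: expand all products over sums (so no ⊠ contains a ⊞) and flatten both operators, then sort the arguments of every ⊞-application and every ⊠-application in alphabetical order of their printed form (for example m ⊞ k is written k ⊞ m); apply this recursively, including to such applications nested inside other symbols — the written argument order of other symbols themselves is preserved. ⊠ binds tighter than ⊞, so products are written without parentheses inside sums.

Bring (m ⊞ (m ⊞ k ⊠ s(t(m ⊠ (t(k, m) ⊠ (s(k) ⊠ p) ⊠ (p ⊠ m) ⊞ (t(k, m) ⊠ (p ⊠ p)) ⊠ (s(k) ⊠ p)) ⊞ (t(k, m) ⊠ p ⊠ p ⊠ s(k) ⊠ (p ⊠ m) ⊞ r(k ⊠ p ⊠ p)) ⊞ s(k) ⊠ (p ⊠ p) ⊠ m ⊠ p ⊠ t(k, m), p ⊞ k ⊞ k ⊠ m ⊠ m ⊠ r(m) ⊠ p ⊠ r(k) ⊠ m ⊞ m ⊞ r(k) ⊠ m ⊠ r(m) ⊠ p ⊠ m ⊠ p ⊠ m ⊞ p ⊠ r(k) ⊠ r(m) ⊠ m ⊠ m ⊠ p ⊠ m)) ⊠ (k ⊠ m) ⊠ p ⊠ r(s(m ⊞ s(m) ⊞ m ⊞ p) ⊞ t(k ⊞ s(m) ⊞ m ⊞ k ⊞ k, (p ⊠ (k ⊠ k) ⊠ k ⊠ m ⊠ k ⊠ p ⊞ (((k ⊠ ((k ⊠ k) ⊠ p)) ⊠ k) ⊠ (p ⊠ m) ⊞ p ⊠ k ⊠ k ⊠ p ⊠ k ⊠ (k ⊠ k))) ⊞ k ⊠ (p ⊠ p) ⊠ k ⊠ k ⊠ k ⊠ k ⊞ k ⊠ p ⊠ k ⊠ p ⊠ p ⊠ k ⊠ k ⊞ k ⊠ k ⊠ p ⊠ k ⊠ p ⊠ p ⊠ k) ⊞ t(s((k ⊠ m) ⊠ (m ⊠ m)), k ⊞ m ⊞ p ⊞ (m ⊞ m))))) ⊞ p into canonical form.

Answer: k ⊠ k ⊠ m ⊠ p ⊠ r(s(m ⊞ m ⊞ p ⊞ s(m)) ⊞ t(k ⊞ k ⊞ k ⊞ m ⊞ s(m), k ⊠ k ⊠ k ⊠ k ⊠ k ⊠ p ⊠ p ⊞ k ⊠ k ⊠ k ⊠ k ⊠ k ⊠ p ⊠ p ⊞ k ⊠ k ⊠ k ⊠ k ⊠ m ⊠ p ⊠ p ⊞ k ⊠ k ⊠ k ⊠ k ⊠ m ⊠ p ⊠ p ⊞ k ⊠ k ⊠ k ⊠ k ⊠ p ⊠ p ⊠ p ⊞ k ⊠ k ⊠ k ⊠ k ⊠ p ⊠ p ⊠ p) ⊞ t(s(k ⊠ m ⊠ m ⊠ m), k ⊞ m ⊞ m ⊞ m ⊞ p)) ⊠ s(t(m ⊠ m ⊠ p ⊠ p ⊠ s(k) ⊠ t(k, m) ⊞ m ⊠ p ⊠ p ⊠ p ⊠ s(k) ⊠ t(k, m) ⊞ m ⊠ p ⊠ p ⊠ p ⊠ s(k) ⊠ t(k, m) ⊞ m ⊠ p ⊠ p ⊠ p ⊠ s(k) ⊠ t(k, m) ⊞ r(k ⊠ p ⊠ p), k ⊞ k ⊠ m ⊠ m ⊠ m ⊠ p ⊠ r(k) ⊠ r(m) ⊞ m ⊞ m ⊠ m ⊠ m ⊠ p ⊠ p ⊠ r(k) ⊠ r(m) ⊞ m ⊠ m ⊠ m ⊠ p ⊠ p ⊠ r(k) ⊠ r(m) ⊞ p)) ⊞ m ⊞ m ⊞ p

Derivation:
Expand products over sums:  m ⊞ m ⊞ k ⊠ k ⊠ m ⊠ p ⊠ r(s(m ⊞ m ⊞ p ⊞ s(m)) ⊞ t(k ⊞ k ⊞ k ⊞ m ⊞ s(m), k ⊠ k ⊠ k ⊠ k ⊠ k ⊠ p ⊠ p ⊞ k ⊠ k ⊠ k ⊠ k ⊠ k ⊠ p ⊠ p ⊞ k ⊠ k ⊠ k ⊠ k ⊠ m ⊠ p ⊠ p ⊞ k ⊠ k ⊠ k ⊠ k ⊠ m ⊠ p ⊠ p ⊞ k ⊠ k ⊠ k ⊠ k ⊠ p ⊠ p ⊠ p ⊞ k ⊠ k ⊠ k ⊠ k ⊠ p ⊠ p ⊠ p) ⊞ t(s(k ⊠ m ⊠ m ⊠ m), k ⊞ m ⊞ m ⊞ m ⊞ p)) ⊠ s(t(m ⊠ m ⊠ p ⊠ p ⊠ s(k) ⊠ t(k, m) ⊞ m ⊠ p ⊠ p ⊠ p ⊠ s(k) ⊠ t(k, m) ⊞ m ⊠ p ⊠ p ⊠ p ⊠ s(k) ⊠ t(k, m) ⊞ m ⊠ p ⊠ p ⊠ p ⊠ s(k) ⊠ t(k, m) ⊞ r(k ⊠ p ⊠ p), k ⊞ k ⊠ m ⊠ m ⊠ m ⊠ p ⊠ r(k) ⊠ r(m) ⊞ m ⊞ m ⊠ m ⊠ m ⊠ p ⊠ p ⊠ r(k) ⊠ r(m) ⊞ m ⊠ m ⊠ m ⊠ p ⊠ p ⊠ r(k) ⊠ r(m) ⊞ p)) ⊞ p
Sort arguments:  k ⊠ k ⊠ m ⊠ p ⊠ r(s(m ⊞ m ⊞ p ⊞ s(m)) ⊞ t(k ⊞ k ⊞ k ⊞ m ⊞ s(m), k ⊠ k ⊠ k ⊠ k ⊠ k ⊠ p ⊠ p ⊞ k ⊠ k ⊠ k ⊠ k ⊠ k ⊠ p ⊠ p ⊞ k ⊠ k ⊠ k ⊠ k ⊠ m ⊠ p ⊠ p ⊞ k ⊠ k ⊠ k ⊠ k ⊠ m ⊠ p ⊠ p ⊞ k ⊠ k ⊠ k ⊠ k ⊠ p ⊠ p ⊠ p ⊞ k ⊠ k ⊠ k ⊠ k ⊠ p ⊠ p ⊠ p) ⊞ t(s(k ⊠ m ⊠ m ⊠ m), k ⊞ m ⊞ m ⊞ m ⊞ p)) ⊠ s(t(m ⊠ m ⊠ p ⊠ p ⊠ s(k) ⊠ t(k, m) ⊞ m ⊠ p ⊠ p ⊠ p ⊠ s(k) ⊠ t(k, m) ⊞ m ⊠ p ⊠ p ⊠ p ⊠ s(k) ⊠ t(k, m) ⊞ m ⊠ p ⊠ p ⊠ p ⊠ s(k) ⊠ t(k, m) ⊞ r(k ⊠ p ⊠ p), k ⊞ k ⊠ m ⊠ m ⊠ m ⊠ p ⊠ r(k) ⊠ r(m) ⊞ m ⊞ m ⊠ m ⊠ m ⊠ p ⊠ p ⊠ r(k) ⊠ r(m) ⊞ m ⊠ m ⊠ m ⊠ p ⊠ p ⊠ r(k) ⊠ r(m) ⊞ p)) ⊞ m ⊞ m ⊞ p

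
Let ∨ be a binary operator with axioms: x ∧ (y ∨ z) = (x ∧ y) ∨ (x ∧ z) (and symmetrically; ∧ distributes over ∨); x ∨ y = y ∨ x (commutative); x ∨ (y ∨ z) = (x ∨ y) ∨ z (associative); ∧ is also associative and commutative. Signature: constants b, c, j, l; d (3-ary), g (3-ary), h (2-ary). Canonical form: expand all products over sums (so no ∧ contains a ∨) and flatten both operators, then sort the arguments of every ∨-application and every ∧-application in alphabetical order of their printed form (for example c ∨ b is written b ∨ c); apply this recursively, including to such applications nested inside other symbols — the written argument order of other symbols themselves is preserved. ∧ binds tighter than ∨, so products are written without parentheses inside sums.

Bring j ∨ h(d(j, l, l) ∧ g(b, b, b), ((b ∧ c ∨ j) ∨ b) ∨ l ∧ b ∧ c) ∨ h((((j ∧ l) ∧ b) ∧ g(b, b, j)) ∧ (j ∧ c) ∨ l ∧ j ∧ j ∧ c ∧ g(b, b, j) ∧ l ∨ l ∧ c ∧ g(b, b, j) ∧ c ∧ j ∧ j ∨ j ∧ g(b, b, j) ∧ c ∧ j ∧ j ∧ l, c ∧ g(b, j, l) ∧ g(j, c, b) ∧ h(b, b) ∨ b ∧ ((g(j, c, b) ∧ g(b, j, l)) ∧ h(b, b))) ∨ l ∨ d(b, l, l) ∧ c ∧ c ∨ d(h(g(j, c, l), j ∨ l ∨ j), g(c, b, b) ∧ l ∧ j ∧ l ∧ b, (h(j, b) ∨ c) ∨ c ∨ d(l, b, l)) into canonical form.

Answer: c ∧ c ∧ d(b, l, l) ∨ d(h(g(j, c, l), j ∨ j ∨ l), b ∧ g(c, b, b) ∧ j ∧ l ∧ l, c ∨ c ∨ d(l, b, l) ∨ h(j, b)) ∨ h(b ∧ c ∧ g(b, b, j) ∧ j ∧ j ∧ l ∨ c ∧ c ∧ g(b, b, j) ∧ j ∧ j ∧ l ∨ c ∧ g(b, b, j) ∧ j ∧ j ∧ j ∧ l ∨ c ∧ g(b, b, j) ∧ j ∧ j ∧ l ∧ l, b ∧ g(b, j, l) ∧ g(j, c, b) ∧ h(b, b) ∨ c ∧ g(b, j, l) ∧ g(j, c, b) ∧ h(b, b)) ∨ h(d(j, l, l) ∧ g(b, b, b), b ∨ b ∧ c ∨ b ∧ c ∧ l ∨ j) ∨ j ∨ l

Derivation:
Flatten:  j ∨ h(d(j, l, l) ∧ g(b, b, b), b ∨ b ∧ c ∨ b ∧ c ∧ l ∨ j) ∨ h(b ∧ c ∧ g(b, b, j) ∧ j ∧ j ∧ l ∨ c ∧ c ∧ g(b, b, j) ∧ j ∧ j ∧ l ∨ c ∧ g(b, b, j) ∧ j ∧ j ∧ j ∧ l ∨ c ∧ g(b, b, j) ∧ j ∧ j ∧ l ∧ l, b ∧ g(b, j, l) ∧ g(j, c, b) ∧ h(b, b) ∨ c ∧ g(b, j, l) ∧ g(j, c, b) ∧ h(b, b)) ∨ l ∨ c ∧ c ∧ d(b, l, l) ∨ d(h(g(j, c, l), j ∨ j ∨ l), b ∧ g(c, b, b) ∧ j ∧ l ∧ l, c ∨ c ∨ d(l, b, l) ∨ h(j, b))
Order the arguments:  c ∧ c ∧ d(b, l, l) ∨ d(h(g(j, c, l), j ∨ j ∨ l), b ∧ g(c, b, b) ∧ j ∧ l ∧ l, c ∨ c ∨ d(l, b, l) ∨ h(j, b)) ∨ h(b ∧ c ∧ g(b, b, j) ∧ j ∧ j ∧ l ∨ c ∧ c ∧ g(b, b, j) ∧ j ∧ j ∧ l ∨ c ∧ g(b, b, j) ∧ j ∧ j ∧ j ∧ l ∨ c ∧ g(b, b, j) ∧ j ∧ j ∧ l ∧ l, b ∧ g(b, j, l) ∧ g(j, c, b) ∧ h(b, b) ∨ c ∧ g(b, j, l) ∧ g(j, c, b) ∧ h(b, b)) ∨ h(d(j, l, l) ∧ g(b, b, b), b ∨ b ∧ c ∨ b ∧ c ∧ l ∨ j) ∨ j ∨ l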